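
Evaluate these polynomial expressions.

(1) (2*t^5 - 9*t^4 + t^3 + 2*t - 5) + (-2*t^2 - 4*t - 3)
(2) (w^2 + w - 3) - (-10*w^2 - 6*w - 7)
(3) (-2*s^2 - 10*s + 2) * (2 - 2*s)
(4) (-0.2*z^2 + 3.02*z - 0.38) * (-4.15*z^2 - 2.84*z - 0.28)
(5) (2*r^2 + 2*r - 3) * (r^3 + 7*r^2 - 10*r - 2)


(1) = 2*t^5 - 9*t^4 + t^3 - 2*t^2 - 2*t - 8
(2) = 11*w^2 + 7*w + 4
(3) = 4*s^3 + 16*s^2 - 24*s + 4
(4) = 0.83*z^4 - 11.965*z^3 - 6.9438*z^2 + 0.2336*z + 0.1064
(5) = 2*r^5 + 16*r^4 - 9*r^3 - 45*r^2 + 26*r + 6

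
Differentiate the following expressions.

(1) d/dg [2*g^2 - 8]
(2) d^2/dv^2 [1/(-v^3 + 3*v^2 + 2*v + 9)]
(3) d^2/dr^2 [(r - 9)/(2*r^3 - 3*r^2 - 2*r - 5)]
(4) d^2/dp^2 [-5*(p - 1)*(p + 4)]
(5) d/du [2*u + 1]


(1) = 4*g
(2) = 2*(3*(v - 1)*(-v^3 + 3*v^2 + 2*v + 9) + (-3*v^2 + 6*v + 2)^2)/(-v^3 + 3*v^2 + 2*v + 9)^3
(3) = 2*(-4*(r - 9)*(-3*r^2 + 3*r + 1)^2 + (-6*r^2 + 6*r - 3*(r - 9)*(2*r - 1) + 2)*(-2*r^3 + 3*r^2 + 2*r + 5))/(-2*r^3 + 3*r^2 + 2*r + 5)^3
(4) = -10
(5) = 2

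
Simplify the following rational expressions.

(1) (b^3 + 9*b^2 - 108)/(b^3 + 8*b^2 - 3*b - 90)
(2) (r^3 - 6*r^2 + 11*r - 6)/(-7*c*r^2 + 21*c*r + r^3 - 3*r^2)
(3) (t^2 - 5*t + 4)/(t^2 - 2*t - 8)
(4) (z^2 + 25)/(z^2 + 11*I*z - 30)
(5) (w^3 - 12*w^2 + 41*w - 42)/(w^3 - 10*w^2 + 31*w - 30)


(1) = (b + 6)/(b + 5)
(2) = (r^2 - 3*r + 2)/(-7*c*r + r^2)
(3) = (t - 1)/(t + 2)
(4) = (z - 5*I)/(z + 6*I)
(5) = (w - 7)/(w - 5)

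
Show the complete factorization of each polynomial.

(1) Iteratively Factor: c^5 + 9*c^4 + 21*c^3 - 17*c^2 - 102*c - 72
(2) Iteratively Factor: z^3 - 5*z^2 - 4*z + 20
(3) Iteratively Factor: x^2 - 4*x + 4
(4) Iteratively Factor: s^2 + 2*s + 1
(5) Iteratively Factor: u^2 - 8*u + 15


(1) = (c + 1)*(c^4 + 8*c^3 + 13*c^2 - 30*c - 72) = (c + 1)*(c + 4)*(c^3 + 4*c^2 - 3*c - 18) = (c + 1)*(c + 3)*(c + 4)*(c^2 + c - 6) = (c - 2)*(c + 1)*(c + 3)*(c + 4)*(c + 3)
(2) = (z - 2)*(z^2 - 3*z - 10) = (z - 5)*(z - 2)*(z + 2)
(3) = (x - 2)*(x - 2)
(4) = (s + 1)*(s + 1)
(5) = (u - 5)*(u - 3)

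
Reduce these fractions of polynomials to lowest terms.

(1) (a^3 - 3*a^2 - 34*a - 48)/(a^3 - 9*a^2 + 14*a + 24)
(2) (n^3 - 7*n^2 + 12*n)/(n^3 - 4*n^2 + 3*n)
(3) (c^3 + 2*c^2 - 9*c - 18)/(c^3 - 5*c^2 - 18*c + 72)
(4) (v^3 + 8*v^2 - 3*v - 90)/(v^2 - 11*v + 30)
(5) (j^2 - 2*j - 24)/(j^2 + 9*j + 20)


(1) = (a^3 - 3*a^2 - 34*a - 48)/(a^3 - 9*a^2 + 14*a + 24)
(2) = (n - 4)/(n - 1)
(3) = (c^2 + 5*c + 6)/(c^2 - 2*c - 24)
(4) = (v^3 + 8*v^2 - 3*v - 90)/(v^2 - 11*v + 30)
(5) = (j - 6)/(j + 5)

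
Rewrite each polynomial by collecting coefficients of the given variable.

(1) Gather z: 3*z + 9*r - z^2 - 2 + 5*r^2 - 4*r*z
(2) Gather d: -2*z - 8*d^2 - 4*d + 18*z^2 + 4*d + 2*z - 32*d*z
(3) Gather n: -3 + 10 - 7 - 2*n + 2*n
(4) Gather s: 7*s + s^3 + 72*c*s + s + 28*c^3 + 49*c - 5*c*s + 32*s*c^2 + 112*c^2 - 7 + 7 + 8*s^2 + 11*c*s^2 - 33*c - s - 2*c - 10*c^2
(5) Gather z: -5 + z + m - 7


(1) = 5*r^2 + 9*r - z^2 + z*(3 - 4*r) - 2
(2) = -8*d^2 - 32*d*z + 18*z^2
(3) = 0
(4) = 28*c^3 + 102*c^2 + 14*c + s^3 + s^2*(11*c + 8) + s*(32*c^2 + 67*c + 7)
(5) = m + z - 12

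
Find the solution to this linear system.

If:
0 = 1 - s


Then:
s = 1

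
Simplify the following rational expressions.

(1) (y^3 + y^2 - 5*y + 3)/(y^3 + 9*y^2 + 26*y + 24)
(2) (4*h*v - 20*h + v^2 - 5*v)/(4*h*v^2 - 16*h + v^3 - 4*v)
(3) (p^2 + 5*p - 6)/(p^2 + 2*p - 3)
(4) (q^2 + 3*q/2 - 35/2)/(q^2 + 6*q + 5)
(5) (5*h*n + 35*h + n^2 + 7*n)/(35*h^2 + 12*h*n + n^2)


(1) = (y^2 - 2*y + 1)/(y^2 + 6*y + 8)
(2) = (v - 5)/(v^2 - 4)
(3) = (p + 6)/(p + 3)
(4) = (2*q - 7)/(2*q + 2)
(5) = (n + 7)/(7*h + n)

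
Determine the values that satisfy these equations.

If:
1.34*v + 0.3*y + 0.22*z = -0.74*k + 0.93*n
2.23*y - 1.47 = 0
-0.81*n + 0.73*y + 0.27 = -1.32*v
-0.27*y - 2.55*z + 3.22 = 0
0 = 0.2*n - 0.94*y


Then:
k = 0.86
n = 3.10
v = 1.33
y = 0.66
z = 1.19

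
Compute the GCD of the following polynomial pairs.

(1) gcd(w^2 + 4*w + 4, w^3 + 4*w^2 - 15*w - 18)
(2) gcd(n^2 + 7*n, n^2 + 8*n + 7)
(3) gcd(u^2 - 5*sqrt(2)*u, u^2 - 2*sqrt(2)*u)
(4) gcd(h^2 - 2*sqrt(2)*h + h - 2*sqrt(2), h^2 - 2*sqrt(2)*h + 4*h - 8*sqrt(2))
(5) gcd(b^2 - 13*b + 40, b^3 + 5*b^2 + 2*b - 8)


(1) = gcd((w + 2)^2, (w - 3)*(w + 1)*(w + 6)) = 1
(2) = gcd(n*(n + 7), (n + 1)*(n + 7)) = n + 7
(3) = u
(4) = h - 2*sqrt(2)
(5) = gcd((b - 8)*(b - 5), (b - 1)*(b + 2)*(b + 4)) = 1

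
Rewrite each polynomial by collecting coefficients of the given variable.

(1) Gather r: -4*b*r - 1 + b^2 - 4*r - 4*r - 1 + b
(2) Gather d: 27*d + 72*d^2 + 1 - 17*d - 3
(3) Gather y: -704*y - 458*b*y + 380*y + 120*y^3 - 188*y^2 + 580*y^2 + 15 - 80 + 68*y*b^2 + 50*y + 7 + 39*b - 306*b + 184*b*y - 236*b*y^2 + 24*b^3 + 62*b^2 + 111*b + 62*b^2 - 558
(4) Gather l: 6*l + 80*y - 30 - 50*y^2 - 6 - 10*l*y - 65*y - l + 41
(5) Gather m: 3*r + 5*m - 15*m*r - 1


(1) = b^2 + b + r*(-4*b - 8) - 2
(2) = 72*d^2 + 10*d - 2
(3) = 24*b^3 + 124*b^2 - 156*b + 120*y^3 + y^2*(392 - 236*b) + y*(68*b^2 - 274*b - 274) - 616
(4) = l*(5 - 10*y) - 50*y^2 + 15*y + 5
(5) = m*(5 - 15*r) + 3*r - 1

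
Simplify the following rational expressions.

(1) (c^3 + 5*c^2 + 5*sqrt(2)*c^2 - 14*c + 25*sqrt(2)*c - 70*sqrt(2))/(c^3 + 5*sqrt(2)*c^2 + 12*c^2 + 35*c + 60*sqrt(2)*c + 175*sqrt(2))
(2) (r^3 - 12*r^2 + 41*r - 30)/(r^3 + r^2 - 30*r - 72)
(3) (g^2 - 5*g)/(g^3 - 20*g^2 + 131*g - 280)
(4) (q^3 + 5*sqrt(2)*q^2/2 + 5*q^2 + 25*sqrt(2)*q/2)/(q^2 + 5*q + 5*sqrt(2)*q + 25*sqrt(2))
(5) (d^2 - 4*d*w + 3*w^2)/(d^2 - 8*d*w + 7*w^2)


(1) = (c - 2)/(c + 5)
(2) = (r^2 - 6*r + 5)/(r^2 + 7*r + 12)
(3) = g/(g^2 - 15*g + 56)
(4) = (2*q^2 + 5*sqrt(2)*q)/(2*q + 10*sqrt(2))
(5) = (-d + 3*w)/(-d + 7*w)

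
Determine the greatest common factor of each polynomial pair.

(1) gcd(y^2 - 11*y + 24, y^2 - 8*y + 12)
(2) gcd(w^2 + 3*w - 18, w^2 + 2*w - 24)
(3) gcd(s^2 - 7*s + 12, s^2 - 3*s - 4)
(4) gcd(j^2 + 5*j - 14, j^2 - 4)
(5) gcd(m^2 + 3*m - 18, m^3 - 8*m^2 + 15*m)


(1) = 1
(2) = w + 6
(3) = gcd((s - 4)*(s - 3), (s - 4)*(s + 1)) = s - 4
(4) = j - 2
(5) = m - 3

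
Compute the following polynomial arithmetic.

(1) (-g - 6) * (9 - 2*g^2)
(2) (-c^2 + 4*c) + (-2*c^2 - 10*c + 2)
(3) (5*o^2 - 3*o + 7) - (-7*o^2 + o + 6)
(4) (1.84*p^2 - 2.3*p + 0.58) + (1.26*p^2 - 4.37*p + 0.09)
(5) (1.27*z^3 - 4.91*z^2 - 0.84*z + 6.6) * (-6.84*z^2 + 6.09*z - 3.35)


(1) = 2*g^3 + 12*g^2 - 9*g - 54
(2) = -3*c^2 - 6*c + 2
(3) = 12*o^2 - 4*o + 1
(4) = 3.1*p^2 - 6.67*p + 0.67
(5) = -8.6868*z^5 + 41.3187*z^4 - 28.4108*z^3 - 33.8111*z^2 + 43.008*z - 22.11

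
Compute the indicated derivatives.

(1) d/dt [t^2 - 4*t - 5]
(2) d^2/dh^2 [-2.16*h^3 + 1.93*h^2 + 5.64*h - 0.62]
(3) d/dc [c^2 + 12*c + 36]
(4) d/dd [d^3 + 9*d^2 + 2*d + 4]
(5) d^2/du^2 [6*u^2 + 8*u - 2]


(1) = 2*t - 4
(2) = 3.86 - 12.96*h
(3) = 2*c + 12
(4) = 3*d^2 + 18*d + 2
(5) = 12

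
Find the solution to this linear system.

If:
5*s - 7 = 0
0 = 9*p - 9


Then:
p = 1
s = 7/5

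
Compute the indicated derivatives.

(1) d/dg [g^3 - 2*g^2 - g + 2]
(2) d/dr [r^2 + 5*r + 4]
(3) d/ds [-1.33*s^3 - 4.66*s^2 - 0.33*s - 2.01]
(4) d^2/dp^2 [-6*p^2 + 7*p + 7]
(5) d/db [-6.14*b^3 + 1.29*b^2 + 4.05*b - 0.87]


(1) = 3*g^2 - 4*g - 1
(2) = 2*r + 5
(3) = -3.99*s^2 - 9.32*s - 0.33
(4) = -12
(5) = -18.42*b^2 + 2.58*b + 4.05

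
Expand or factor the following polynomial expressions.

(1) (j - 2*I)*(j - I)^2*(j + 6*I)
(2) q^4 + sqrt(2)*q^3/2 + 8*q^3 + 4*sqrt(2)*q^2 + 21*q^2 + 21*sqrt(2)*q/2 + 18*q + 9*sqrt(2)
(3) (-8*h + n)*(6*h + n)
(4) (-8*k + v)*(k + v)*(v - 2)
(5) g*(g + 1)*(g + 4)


(1) = j^4 + 2*I*j^3 + 19*j^2 - 28*I*j - 12
(2) = (q + 2)*(q + 3)^2*(q + sqrt(2)/2)
(3) = -48*h^2 - 2*h*n + n^2
(4) = -8*k^2*v + 16*k^2 - 7*k*v^2 + 14*k*v + v^3 - 2*v^2
(5) = g^3 + 5*g^2 + 4*g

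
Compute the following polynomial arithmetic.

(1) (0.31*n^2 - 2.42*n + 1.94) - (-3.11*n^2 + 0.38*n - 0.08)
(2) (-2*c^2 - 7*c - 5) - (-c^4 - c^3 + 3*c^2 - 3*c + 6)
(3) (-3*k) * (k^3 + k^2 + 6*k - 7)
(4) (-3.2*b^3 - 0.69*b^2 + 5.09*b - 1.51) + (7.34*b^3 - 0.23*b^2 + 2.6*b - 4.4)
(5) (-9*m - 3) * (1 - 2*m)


(1) = 3.42*n^2 - 2.8*n + 2.02
(2) = c^4 + c^3 - 5*c^2 - 4*c - 11
(3) = -3*k^4 - 3*k^3 - 18*k^2 + 21*k
(4) = 4.14*b^3 - 0.92*b^2 + 7.69*b - 5.91
(5) = 18*m^2 - 3*m - 3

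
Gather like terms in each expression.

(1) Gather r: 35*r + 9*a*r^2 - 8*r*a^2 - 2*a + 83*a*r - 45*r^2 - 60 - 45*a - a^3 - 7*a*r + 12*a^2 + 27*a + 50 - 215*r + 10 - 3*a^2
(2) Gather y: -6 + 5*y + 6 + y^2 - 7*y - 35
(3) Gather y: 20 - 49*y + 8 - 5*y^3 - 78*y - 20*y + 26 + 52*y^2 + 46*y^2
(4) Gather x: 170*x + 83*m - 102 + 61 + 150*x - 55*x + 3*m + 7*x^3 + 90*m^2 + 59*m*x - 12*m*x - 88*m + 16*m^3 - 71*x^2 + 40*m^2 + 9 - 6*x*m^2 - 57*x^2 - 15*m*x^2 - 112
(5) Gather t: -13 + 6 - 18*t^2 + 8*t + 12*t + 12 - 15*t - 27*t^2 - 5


(1) = -a^3 + 9*a^2 - 20*a + r^2*(9*a - 45) + r*(-8*a^2 + 76*a - 180)
(2) = y^2 - 2*y - 35
(3) = -5*y^3 + 98*y^2 - 147*y + 54
(4) = 16*m^3 + 130*m^2 - 2*m + 7*x^3 + x^2*(-15*m - 128) + x*(-6*m^2 + 47*m + 265) - 144
(5) = -45*t^2 + 5*t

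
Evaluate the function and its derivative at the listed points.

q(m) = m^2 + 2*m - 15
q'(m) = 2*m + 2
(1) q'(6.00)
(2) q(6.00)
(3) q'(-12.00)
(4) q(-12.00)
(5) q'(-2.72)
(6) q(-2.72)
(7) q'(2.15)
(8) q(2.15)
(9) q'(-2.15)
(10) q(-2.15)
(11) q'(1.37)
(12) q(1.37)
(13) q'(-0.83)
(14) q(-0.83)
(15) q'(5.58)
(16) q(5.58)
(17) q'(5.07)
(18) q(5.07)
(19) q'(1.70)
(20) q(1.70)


(1) = 14.00
(2) = 33.00
(3) = -22.00
(4) = 105.00
(5) = -3.44
(6) = -13.04
(7) = 6.30
(8) = -6.08
(9) = -2.30
(10) = -14.68
(11) = 4.74
(12) = -10.38
(13) = 0.34
(14) = -15.97
(15) = 13.16
(16) = 27.30
(17) = 12.14
(18) = 20.84
(19) = 5.40
(20) = -8.71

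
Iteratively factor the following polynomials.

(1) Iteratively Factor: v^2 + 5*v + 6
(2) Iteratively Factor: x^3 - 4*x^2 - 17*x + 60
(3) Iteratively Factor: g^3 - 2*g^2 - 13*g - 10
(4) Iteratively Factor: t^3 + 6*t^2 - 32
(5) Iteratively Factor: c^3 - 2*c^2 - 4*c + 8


(1) = (v + 3)*(v + 2)
(2) = (x + 4)*(x^2 - 8*x + 15) = (x - 5)*(x + 4)*(x - 3)
(3) = (g + 2)*(g^2 - 4*g - 5) = (g + 1)*(g + 2)*(g - 5)
(4) = (t + 4)*(t^2 + 2*t - 8) = (t + 4)^2*(t - 2)
(5) = (c - 2)*(c^2 - 4) = (c - 2)*(c + 2)*(c - 2)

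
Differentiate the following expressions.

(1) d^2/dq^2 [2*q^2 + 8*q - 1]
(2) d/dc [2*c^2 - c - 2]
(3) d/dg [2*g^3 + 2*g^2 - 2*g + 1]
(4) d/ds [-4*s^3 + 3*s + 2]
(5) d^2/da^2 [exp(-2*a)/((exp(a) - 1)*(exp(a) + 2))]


(1) = 4
(2) = 4*c - 1
(3) = 6*g^2 + 4*g - 2
(4) = 3 - 12*s^2
(5) = (16*exp(4*a) + 23*exp(3*a) - 15*exp(2*a) - 22*exp(a) + 16)*exp(-2*a)/(exp(6*a) + 3*exp(5*a) - 3*exp(4*a) - 11*exp(3*a) + 6*exp(2*a) + 12*exp(a) - 8)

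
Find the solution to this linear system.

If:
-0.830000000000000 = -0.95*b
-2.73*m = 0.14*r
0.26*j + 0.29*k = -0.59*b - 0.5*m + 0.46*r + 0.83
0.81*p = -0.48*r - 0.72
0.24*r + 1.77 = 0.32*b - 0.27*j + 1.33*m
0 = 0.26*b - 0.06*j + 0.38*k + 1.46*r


Then:
b = 0.87
j = -4.25
k = 3.02
m = 0.06
p = -0.23
r = -1.12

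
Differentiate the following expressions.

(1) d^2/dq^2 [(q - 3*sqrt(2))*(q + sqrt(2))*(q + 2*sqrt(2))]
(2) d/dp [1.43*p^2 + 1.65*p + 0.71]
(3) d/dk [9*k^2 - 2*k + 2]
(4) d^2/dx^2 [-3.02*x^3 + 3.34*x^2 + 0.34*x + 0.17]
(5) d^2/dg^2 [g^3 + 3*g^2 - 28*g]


(1) = 6*q
(2) = 2.86*p + 1.65
(3) = 18*k - 2
(4) = 6.68 - 18.12*x
(5) = 6*g + 6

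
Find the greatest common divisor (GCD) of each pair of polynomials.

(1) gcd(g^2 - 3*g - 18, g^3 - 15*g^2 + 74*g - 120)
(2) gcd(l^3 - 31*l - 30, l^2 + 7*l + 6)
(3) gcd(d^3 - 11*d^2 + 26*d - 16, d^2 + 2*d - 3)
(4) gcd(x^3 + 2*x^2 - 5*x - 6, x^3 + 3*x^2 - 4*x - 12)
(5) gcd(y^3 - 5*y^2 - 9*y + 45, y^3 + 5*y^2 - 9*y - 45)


(1) = gcd((g - 6)*(g + 3), (g - 6)*(g - 5)*(g - 4)) = g - 6
(2) = l + 1
(3) = d - 1
(4) = gcd((x - 2)*(x + 1)*(x + 3), (x - 2)*(x + 2)*(x + 3)) = x^2 + x - 6
(5) = gcd((y - 5)*(y - 3)*(y + 3), (y - 3)*(y + 3)*(y + 5)) = y^2 - 9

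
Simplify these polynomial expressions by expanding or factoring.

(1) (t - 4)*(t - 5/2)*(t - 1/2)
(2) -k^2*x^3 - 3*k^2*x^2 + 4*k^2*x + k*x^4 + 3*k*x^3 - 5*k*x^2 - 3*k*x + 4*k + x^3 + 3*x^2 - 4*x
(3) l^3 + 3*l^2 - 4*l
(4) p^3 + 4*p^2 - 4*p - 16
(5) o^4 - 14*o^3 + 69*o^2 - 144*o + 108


(1) = t^3 - 7*t^2 + 53*t/4 - 5
(2) = (-k + x)*(x - 1)*(x + 4)*(k*x + 1)
(3) = l*(l - 1)*(l + 4)
(4) = (p - 2)*(p + 2)*(p + 4)
(5) = (o - 6)*(o - 3)^2*(o - 2)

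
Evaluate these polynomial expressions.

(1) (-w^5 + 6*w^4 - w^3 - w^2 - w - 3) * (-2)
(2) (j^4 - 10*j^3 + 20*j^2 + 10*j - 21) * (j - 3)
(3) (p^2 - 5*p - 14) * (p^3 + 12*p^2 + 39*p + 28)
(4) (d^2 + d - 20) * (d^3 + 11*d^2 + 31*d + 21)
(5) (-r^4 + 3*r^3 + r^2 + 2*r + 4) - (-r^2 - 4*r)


(1) = 2*w^5 - 12*w^4 + 2*w^3 + 2*w^2 + 2*w + 6
(2) = j^5 - 13*j^4 + 50*j^3 - 50*j^2 - 51*j + 63
(3) = p^5 + 7*p^4 - 35*p^3 - 335*p^2 - 686*p - 392
(4) = d^5 + 12*d^4 + 22*d^3 - 168*d^2 - 599*d - 420
(5) = -r^4 + 3*r^3 + 2*r^2 + 6*r + 4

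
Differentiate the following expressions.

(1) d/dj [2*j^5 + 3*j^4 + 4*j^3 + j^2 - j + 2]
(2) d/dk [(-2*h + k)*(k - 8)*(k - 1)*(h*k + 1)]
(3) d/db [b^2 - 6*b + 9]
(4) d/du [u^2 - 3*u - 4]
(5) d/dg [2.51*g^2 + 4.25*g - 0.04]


(1) = 10*j^4 + 12*j^3 + 12*j^2 + 2*j - 1
(2) = -h*(2*h - k)*(k - 8)*(k - 1) - (2*h - k)*(k - 8)*(h*k + 1) - (2*h - k)*(k - 1)*(h*k + 1) + (k - 8)*(k - 1)*(h*k + 1)
(3) = 2*b - 6
(4) = 2*u - 3
(5) = 5.02*g + 4.25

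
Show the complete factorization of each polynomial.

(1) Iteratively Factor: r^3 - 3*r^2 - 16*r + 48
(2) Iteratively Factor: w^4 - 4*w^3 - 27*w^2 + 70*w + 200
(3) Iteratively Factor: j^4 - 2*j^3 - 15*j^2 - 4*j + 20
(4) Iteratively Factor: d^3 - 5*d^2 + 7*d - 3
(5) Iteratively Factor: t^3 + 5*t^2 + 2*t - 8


(1) = (r - 3)*(r^2 - 16) = (r - 4)*(r - 3)*(r + 4)
(2) = (w - 5)*(w^3 + w^2 - 22*w - 40) = (w - 5)^2*(w^2 + 6*w + 8) = (w - 5)^2*(w + 4)*(w + 2)
(3) = (j + 2)*(j^3 - 4*j^2 - 7*j + 10) = (j - 5)*(j + 2)*(j^2 + j - 2) = (j - 5)*(j + 2)^2*(j - 1)
(4) = (d - 3)*(d^2 - 2*d + 1) = (d - 3)*(d - 1)*(d - 1)
(5) = (t + 2)*(t^2 + 3*t - 4) = (t - 1)*(t + 2)*(t + 4)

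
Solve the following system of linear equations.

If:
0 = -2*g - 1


Then:
g = -1/2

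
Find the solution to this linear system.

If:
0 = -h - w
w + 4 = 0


Then:
h = 4
w = -4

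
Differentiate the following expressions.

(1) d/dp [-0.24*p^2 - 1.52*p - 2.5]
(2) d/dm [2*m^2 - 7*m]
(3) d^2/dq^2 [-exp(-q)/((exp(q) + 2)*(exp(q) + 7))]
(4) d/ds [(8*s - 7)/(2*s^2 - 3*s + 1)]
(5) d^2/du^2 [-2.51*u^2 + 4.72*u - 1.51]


(1) = -0.48*p - 1.52
(2) = 4*m - 7
(3) = (-9*exp(4*q) - 99*exp(3*q) - 352*exp(2*q) - 378*exp(q) - 196)*exp(-q)/(exp(6*q) + 27*exp(5*q) + 285*exp(4*q) + 1485*exp(3*q) + 3990*exp(2*q) + 5292*exp(q) + 2744)
(4) = (-16*s^2 + 28*s - 13)/(4*s^4 - 12*s^3 + 13*s^2 - 6*s + 1)
(5) = -5.02000000000000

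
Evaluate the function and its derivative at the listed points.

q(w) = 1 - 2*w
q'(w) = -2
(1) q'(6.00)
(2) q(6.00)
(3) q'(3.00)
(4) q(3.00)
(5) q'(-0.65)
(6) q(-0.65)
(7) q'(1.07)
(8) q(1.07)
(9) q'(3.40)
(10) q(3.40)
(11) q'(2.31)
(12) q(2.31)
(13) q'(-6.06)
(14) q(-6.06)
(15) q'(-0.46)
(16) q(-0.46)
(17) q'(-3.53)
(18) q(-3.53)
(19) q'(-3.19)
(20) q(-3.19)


(1) = -2.00
(2) = -11.00
(3) = -2.00
(4) = -5.00
(5) = -2.00
(6) = 2.30
(7) = -2.00
(8) = -1.14
(9) = -2.00
(10) = -5.80
(11) = -2.00
(12) = -3.62
(13) = -2.00
(14) = 13.12
(15) = -2.00
(16) = 1.92
(17) = -2.00
(18) = 8.06
(19) = -2.00
(20) = 7.38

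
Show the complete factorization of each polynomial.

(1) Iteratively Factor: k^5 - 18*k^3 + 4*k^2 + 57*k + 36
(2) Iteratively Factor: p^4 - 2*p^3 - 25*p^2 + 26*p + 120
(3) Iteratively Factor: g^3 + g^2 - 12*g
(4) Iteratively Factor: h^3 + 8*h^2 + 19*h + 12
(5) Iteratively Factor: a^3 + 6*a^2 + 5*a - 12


(1) = (k + 4)*(k^4 - 4*k^3 - 2*k^2 + 12*k + 9) = (k - 3)*(k + 4)*(k^3 - k^2 - 5*k - 3) = (k - 3)^2*(k + 4)*(k^2 + 2*k + 1) = (k - 3)^2*(k + 1)*(k + 4)*(k + 1)
(2) = (p + 2)*(p^3 - 4*p^2 - 17*p + 60) = (p - 3)*(p + 2)*(p^2 - p - 20) = (p - 5)*(p - 3)*(p + 2)*(p + 4)
(3) = (g + 4)*(g^2 - 3*g) = g*(g + 4)*(g - 3)
(4) = (h + 4)*(h^2 + 4*h + 3) = (h + 1)*(h + 4)*(h + 3)
(5) = (a + 4)*(a^2 + 2*a - 3) = (a - 1)*(a + 4)*(a + 3)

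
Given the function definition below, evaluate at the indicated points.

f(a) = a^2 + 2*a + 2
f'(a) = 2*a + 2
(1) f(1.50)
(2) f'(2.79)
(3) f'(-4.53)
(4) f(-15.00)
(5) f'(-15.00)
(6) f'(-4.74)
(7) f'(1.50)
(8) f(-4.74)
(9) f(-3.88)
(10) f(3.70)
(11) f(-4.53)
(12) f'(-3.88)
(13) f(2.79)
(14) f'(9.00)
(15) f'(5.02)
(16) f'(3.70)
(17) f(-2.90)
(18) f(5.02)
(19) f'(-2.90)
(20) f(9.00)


(1) = 7.25
(2) = 7.58
(3) = -7.06
(4) = 197.00
(5) = -28.00
(6) = -7.48
(7) = 5.00
(8) = 14.99
(9) = 9.29
(10) = 23.09
(11) = 13.46
(12) = -5.76
(13) = 15.36
(14) = 20.00
(15) = 12.04
(16) = 9.40
(17) = 4.61
(18) = 37.24
(19) = -3.80
(20) = 101.00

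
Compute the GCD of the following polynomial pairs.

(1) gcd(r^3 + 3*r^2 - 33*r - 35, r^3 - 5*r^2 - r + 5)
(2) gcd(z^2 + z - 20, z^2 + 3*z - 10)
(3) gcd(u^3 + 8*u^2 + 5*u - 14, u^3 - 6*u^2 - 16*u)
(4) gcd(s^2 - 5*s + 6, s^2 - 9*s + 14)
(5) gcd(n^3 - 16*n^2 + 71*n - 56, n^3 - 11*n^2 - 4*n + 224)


(1) = gcd((r - 5)*(r + 1)*(r + 7), (r - 5)*(r - 1)*(r + 1)) = r^2 - 4*r - 5
(2) = gcd((z - 4)*(z + 5), (z - 2)*(z + 5)) = z + 5
(3) = u + 2
(4) = s - 2
(5) = gcd((n - 8)*(n - 7)*(n - 1), (n - 8)*(n - 7)*(n + 4)) = n^2 - 15*n + 56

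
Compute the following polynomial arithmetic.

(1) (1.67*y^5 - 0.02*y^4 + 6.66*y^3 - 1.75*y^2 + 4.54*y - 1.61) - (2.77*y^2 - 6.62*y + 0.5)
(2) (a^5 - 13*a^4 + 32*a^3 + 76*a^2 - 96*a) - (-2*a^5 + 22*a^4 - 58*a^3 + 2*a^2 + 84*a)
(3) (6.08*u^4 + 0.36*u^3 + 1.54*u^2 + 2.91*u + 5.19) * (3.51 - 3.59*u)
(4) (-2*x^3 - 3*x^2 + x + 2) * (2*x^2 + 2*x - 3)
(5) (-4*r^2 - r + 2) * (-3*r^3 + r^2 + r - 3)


(1) = 1.67*y^5 - 0.02*y^4 + 6.66*y^3 - 4.52*y^2 + 11.16*y - 2.11
(2) = 3*a^5 - 35*a^4 + 90*a^3 + 74*a^2 - 180*a
(3) = -21.8272*u^5 + 20.0484*u^4 - 4.265*u^3 - 5.0415*u^2 - 8.418*u + 18.2169
(4) = -4*x^5 - 10*x^4 + 2*x^3 + 15*x^2 + x - 6
(5) = 12*r^5 - r^4 - 11*r^3 + 13*r^2 + 5*r - 6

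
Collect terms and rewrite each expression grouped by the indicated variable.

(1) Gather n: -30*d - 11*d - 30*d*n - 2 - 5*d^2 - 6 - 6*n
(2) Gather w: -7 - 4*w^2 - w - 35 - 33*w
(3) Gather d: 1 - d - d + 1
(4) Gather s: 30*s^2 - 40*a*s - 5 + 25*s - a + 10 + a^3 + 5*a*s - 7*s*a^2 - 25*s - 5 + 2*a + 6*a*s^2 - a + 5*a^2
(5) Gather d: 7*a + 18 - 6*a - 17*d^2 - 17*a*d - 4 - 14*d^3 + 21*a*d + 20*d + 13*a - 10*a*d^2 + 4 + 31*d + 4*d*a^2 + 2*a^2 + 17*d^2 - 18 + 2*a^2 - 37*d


(1) = -5*d^2 - 41*d + n*(-30*d - 6) - 8
(2) = -4*w^2 - 34*w - 42
(3) = 2 - 2*d
(4) = a^3 + 5*a^2 + s^2*(6*a + 30) + s*(-7*a^2 - 35*a)
(5) = 4*a^2 - 10*a*d^2 + 14*a - 14*d^3 + d*(4*a^2 + 4*a + 14)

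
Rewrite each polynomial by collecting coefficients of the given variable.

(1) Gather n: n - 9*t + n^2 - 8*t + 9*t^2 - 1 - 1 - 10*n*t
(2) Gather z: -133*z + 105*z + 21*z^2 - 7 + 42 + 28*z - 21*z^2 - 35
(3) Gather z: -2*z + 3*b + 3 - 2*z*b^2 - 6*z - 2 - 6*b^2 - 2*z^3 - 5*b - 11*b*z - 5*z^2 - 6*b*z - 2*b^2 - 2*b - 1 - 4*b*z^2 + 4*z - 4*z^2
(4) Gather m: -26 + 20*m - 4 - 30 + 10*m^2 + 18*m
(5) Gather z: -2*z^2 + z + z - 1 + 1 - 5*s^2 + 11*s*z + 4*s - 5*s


(1) = n^2 + n*(1 - 10*t) + 9*t^2 - 17*t - 2
(2) = 0
(3) = -8*b^2 - 4*b - 2*z^3 + z^2*(-4*b - 9) + z*(-2*b^2 - 17*b - 4)
(4) = 10*m^2 + 38*m - 60
(5) = -5*s^2 - s - 2*z^2 + z*(11*s + 2)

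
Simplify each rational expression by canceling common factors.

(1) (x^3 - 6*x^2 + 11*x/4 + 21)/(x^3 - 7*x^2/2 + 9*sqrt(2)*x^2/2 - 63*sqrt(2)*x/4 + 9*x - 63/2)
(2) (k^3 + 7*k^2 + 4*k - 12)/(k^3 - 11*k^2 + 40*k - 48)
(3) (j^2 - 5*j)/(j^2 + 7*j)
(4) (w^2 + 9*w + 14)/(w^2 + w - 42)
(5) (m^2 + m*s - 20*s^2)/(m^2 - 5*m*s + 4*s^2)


(1) = (16*x^2 - 40*x - 96)/(16*x^2 + 72*sqrt(2)*x + 144)
(2) = (k^3 + 7*k^2 + 4*k - 12)/(k^3 - 11*k^2 + 40*k - 48)
(3) = (j - 5)/(j + 7)
(4) = (w + 2)/(w - 6)
(5) = (-m - 5*s)/(-m + s)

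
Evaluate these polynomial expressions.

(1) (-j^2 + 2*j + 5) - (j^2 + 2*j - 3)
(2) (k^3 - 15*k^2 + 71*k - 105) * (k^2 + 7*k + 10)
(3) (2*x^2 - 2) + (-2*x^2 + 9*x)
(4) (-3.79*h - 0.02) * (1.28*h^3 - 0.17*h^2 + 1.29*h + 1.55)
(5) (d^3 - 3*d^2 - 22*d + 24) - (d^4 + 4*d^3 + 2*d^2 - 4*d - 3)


(1) = 8 - 2*j^2
(2) = k^5 - 8*k^4 - 24*k^3 + 242*k^2 - 25*k - 1050
(3) = 9*x - 2
(4) = -4.8512*h^4 + 0.6187*h^3 - 4.8857*h^2 - 5.9003*h - 0.031
(5) = -d^4 - 3*d^3 - 5*d^2 - 18*d + 27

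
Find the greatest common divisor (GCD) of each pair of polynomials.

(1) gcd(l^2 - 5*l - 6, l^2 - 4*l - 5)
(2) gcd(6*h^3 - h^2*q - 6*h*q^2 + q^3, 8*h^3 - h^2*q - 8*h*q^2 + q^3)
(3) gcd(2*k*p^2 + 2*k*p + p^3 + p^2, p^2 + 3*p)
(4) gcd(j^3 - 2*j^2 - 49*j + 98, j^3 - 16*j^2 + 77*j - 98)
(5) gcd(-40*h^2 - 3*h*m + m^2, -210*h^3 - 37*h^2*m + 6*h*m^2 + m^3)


(1) = l + 1
(2) = -h^2 + q^2
(3) = gcd(p*(2*k + p)*(p + 1), p*(p + 3)) = p
(4) = j^2 - 9*j + 14
(5) = 5*h + m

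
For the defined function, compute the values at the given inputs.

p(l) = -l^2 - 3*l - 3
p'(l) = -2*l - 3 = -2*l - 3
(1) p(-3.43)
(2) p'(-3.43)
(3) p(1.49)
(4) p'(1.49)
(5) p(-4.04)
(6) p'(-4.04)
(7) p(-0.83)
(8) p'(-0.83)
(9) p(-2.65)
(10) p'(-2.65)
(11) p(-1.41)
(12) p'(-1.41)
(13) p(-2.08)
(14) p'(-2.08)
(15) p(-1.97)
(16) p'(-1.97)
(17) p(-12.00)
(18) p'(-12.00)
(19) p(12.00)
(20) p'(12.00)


(1) = -4.47
(2) = 3.86
(3) = -9.69
(4) = -5.98
(5) = -7.20
(6) = 5.08
(7) = -1.20
(8) = -1.34
(9) = -2.07
(10) = 2.30
(11) = -0.76
(12) = -0.18
(13) = -1.09
(14) = 1.16
(15) = -0.97
(16) = 0.94
(17) = -111.00
(18) = 21.00
(19) = -183.00
(20) = -27.00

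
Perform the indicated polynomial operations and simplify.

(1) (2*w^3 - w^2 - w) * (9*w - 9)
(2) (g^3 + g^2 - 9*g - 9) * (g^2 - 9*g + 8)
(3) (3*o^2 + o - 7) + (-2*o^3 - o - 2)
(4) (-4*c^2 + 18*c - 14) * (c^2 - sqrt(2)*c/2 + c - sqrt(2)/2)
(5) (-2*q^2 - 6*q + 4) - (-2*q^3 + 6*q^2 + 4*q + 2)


(1) = 18*w^4 - 27*w^3 + 9*w
(2) = g^5 - 8*g^4 - 10*g^3 + 80*g^2 + 9*g - 72
(3) = -2*o^3 + 3*o^2 - 9
(4) = -4*c^4 + 2*sqrt(2)*c^3 + 14*c^3 - 7*sqrt(2)*c^2 + 4*c^2 - 14*c - 2*sqrt(2)*c + 7*sqrt(2)
(5) = 2*q^3 - 8*q^2 - 10*q + 2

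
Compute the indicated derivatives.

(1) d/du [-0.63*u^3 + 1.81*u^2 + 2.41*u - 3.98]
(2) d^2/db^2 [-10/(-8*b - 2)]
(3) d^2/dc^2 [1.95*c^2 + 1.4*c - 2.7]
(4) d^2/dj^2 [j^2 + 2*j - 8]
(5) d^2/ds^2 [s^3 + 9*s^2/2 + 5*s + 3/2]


(1) = -1.89*u^2 + 3.62*u + 2.41
(2) = 160/(4*b + 1)^3
(3) = 3.90000000000000
(4) = 2
(5) = 6*s + 9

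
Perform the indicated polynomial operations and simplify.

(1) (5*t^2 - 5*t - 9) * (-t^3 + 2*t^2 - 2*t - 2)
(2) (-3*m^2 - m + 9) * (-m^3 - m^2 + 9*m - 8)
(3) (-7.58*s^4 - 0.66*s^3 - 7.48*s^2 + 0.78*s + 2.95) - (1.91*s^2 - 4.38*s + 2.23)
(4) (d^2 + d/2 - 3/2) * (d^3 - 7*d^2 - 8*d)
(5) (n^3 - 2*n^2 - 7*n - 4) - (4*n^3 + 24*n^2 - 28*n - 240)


(1) = -5*t^5 + 15*t^4 - 11*t^3 - 18*t^2 + 28*t + 18
(2) = 3*m^5 + 4*m^4 - 35*m^3 + 6*m^2 + 89*m - 72
(3) = -7.58*s^4 - 0.66*s^3 - 9.39*s^2 + 5.16*s + 0.72
(4) = d^5 - 13*d^4/2 - 13*d^3 + 13*d^2/2 + 12*d
(5) = -3*n^3 - 26*n^2 + 21*n + 236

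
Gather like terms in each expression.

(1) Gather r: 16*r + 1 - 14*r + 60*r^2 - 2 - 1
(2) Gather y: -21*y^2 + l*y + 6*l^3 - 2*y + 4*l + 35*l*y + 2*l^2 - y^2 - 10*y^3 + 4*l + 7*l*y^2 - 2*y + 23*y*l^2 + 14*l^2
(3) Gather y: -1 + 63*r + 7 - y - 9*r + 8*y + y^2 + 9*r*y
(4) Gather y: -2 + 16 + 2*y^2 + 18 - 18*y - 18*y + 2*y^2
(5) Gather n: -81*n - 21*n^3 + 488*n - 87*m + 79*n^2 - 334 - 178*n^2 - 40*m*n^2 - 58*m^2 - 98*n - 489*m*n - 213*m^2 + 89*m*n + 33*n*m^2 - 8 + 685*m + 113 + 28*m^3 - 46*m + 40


(1) = 60*r^2 + 2*r - 2
(2) = 6*l^3 + 16*l^2 + 8*l - 10*y^3 + y^2*(7*l - 22) + y*(23*l^2 + 36*l - 4)
(3) = 54*r + y^2 + y*(9*r + 7) + 6
(4) = 4*y^2 - 36*y + 32
(5) = 28*m^3 - 271*m^2 + 552*m - 21*n^3 + n^2*(-40*m - 99) + n*(33*m^2 - 400*m + 309) - 189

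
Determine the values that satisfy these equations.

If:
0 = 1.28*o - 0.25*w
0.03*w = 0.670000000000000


Then:
o = 4.36
w = 22.33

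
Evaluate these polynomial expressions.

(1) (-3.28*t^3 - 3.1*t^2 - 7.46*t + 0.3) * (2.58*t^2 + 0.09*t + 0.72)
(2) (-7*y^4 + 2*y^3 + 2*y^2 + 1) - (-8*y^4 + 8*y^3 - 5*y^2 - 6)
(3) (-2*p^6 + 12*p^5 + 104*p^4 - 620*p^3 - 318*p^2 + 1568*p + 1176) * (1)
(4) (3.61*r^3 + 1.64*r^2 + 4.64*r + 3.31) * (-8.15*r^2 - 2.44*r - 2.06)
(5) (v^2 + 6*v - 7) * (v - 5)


(1) = -8.4624*t^5 - 8.2932*t^4 - 21.8874*t^3 - 2.1294*t^2 - 5.3442*t + 0.216
(2) = y^4 - 6*y^3 + 7*y^2 + 7
(3) = -2*p^6 + 12*p^5 + 104*p^4 - 620*p^3 - 318*p^2 + 1568*p + 1176
(4) = -29.4215*r^5 - 22.1744*r^4 - 49.2542*r^3 - 41.6765*r^2 - 17.6348*r - 6.8186
(5) = v^3 + v^2 - 37*v + 35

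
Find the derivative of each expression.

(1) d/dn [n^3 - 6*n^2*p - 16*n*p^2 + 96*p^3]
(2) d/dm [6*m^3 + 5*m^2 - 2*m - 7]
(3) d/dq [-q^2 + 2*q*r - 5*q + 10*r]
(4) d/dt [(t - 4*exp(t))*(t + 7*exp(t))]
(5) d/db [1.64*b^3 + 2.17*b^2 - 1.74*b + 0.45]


(1) = 3*n^2 - 12*n*p - 16*p^2
(2) = 18*m^2 + 10*m - 2
(3) = -2*q + 2*r - 5
(4) = 3*t*exp(t) + 2*t - 56*exp(2*t) + 3*exp(t)
(5) = 4.92*b^2 + 4.34*b - 1.74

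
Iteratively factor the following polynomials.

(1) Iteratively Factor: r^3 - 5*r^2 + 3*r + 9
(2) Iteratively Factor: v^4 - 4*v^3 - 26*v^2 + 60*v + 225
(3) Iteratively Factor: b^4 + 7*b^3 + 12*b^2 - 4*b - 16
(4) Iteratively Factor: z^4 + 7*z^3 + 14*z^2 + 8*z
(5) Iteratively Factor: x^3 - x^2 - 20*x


(1) = (r + 1)*(r^2 - 6*r + 9) = (r - 3)*(r + 1)*(r - 3)
(2) = (v + 3)*(v^3 - 7*v^2 - 5*v + 75) = (v + 3)^2*(v^2 - 10*v + 25) = (v - 5)*(v + 3)^2*(v - 5)
(3) = (b + 2)*(b^3 + 5*b^2 + 2*b - 8) = (b + 2)*(b + 4)*(b^2 + b - 2) = (b + 2)^2*(b + 4)*(b - 1)
(4) = (z)*(z^3 + 7*z^2 + 14*z + 8) = z*(z + 1)*(z^2 + 6*z + 8) = z*(z + 1)*(z + 2)*(z + 4)
(5) = (x)*(x^2 - x - 20) = x*(x + 4)*(x - 5)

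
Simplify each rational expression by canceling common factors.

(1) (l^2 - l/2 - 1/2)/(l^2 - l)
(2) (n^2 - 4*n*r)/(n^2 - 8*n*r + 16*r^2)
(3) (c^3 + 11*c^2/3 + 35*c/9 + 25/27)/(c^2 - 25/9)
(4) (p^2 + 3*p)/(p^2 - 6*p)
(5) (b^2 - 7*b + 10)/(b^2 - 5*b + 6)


(1) = (2*l + 1)/(2*l)
(2) = -n/(-n + 4*r)
(3) = (9*c^2 + 18*c + 5)/(9*c - 15)
(4) = (p + 3)/(p - 6)
(5) = (b - 5)/(b - 3)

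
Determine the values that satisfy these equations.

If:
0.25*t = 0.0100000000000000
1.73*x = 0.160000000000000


Then:
t = 0.04
x = 0.09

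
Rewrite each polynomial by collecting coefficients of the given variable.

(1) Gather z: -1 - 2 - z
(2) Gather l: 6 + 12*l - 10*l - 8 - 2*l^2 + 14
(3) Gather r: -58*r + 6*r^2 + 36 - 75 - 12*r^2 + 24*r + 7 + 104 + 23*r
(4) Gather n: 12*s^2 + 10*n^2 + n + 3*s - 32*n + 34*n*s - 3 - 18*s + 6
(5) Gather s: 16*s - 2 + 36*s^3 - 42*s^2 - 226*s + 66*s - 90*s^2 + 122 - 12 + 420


(1) = -z - 3
(2) = -2*l^2 + 2*l + 12
(3) = -6*r^2 - 11*r + 72
(4) = 10*n^2 + n*(34*s - 31) + 12*s^2 - 15*s + 3
(5) = 36*s^3 - 132*s^2 - 144*s + 528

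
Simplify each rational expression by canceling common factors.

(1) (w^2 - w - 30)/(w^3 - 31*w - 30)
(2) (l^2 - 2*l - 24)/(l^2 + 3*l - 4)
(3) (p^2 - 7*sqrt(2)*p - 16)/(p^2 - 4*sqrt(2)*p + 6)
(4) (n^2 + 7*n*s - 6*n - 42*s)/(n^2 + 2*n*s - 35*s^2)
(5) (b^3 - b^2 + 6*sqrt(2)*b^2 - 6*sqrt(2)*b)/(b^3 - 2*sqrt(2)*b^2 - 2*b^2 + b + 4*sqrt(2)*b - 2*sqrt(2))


(1) = 1/(w + 1)
(2) = (l - 6)/(l - 1)
(3) = (p^2 - 7*sqrt(2)*p - 16)/(p^2 - 4*sqrt(2)*p + 6)
(4) = (6 - n)/(-n + 5*s)
(5) = (b^2 + 6*sqrt(2)*b)/(b^2 + b*(-2*sqrt(2) - 1) + 2*sqrt(2))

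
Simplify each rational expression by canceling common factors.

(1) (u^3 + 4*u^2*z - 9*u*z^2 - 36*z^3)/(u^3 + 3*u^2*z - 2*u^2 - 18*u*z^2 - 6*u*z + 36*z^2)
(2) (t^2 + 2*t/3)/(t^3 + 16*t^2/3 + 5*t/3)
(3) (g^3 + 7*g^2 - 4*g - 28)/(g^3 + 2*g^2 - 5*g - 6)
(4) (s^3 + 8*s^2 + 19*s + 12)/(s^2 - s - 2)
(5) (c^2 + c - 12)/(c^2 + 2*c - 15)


(1) = (u^2 + 7*u*z + 12*z^2)/(u^2 + 6*u*z - 2*u - 12*z)
(2) = (3*t + 2)/(3*t^2 + 16*t + 5)
(3) = (g^2 + 9*g + 14)/(g^2 + 4*g + 3)
(4) = (s^2 + 7*s + 12)/(s - 2)
(5) = (c + 4)/(c + 5)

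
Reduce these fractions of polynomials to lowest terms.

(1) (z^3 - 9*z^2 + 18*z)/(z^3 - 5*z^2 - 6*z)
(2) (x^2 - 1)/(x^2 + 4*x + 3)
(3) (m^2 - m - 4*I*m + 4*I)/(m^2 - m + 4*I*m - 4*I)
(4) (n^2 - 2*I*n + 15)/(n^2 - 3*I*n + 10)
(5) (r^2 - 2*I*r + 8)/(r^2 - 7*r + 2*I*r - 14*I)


(1) = (z - 3)/(z + 1)
(2) = (x - 1)/(x + 3)
(3) = (m - 4*I)/(m + 4*I)
(4) = (n + 3*I)/(n + 2*I)
(5) = (r - 4*I)/(r - 7)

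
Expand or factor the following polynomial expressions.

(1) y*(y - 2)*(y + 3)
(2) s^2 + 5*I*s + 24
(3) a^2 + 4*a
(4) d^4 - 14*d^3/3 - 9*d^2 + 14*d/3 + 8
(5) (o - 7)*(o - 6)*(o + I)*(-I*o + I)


(1) = y^3 + y^2 - 6*y
(2) = (s - 3*I)*(s + 8*I)
(3) = a*(a + 4)
(4) = (d - 6)*(d - 1)*(d + 1)*(d + 4/3)
(5) = -I*o^4 + o^3 + 14*I*o^3 - 14*o^2 - 55*I*o^2 + 55*o + 42*I*o - 42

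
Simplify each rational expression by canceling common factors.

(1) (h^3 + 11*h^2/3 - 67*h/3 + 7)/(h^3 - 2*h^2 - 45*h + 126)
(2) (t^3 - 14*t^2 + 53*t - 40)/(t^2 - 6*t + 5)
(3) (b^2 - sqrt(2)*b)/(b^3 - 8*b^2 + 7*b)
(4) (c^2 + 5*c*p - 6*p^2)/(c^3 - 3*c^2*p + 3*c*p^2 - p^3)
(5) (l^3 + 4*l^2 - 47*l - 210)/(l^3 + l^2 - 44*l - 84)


(1) = (3*h - 1)/(3*h - 18)
(2) = t - 8
(3) = (b - sqrt(2))/(b^2 - 8*b + 7)
(4) = (c + 6*p)/(c^2 - 2*c*p + p^2)
(5) = (l + 5)/(l + 2)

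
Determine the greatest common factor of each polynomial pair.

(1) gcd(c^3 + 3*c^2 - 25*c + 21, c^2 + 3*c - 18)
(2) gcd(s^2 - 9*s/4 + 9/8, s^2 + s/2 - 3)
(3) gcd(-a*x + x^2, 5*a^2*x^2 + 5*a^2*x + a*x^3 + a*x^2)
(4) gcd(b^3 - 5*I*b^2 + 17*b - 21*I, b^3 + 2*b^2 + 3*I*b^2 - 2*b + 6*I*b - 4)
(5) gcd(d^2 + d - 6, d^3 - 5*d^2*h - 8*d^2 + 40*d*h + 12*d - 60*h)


(1) = gcd((c - 3)*(c - 1)*(c + 7), (c - 3)*(c + 6)) = c - 3
(2) = s - 3/2
(3) = gcd(x*(-a + x), x*(5*a + x)*(a*x + a)) = x
(4) = 1
(5) = d - 2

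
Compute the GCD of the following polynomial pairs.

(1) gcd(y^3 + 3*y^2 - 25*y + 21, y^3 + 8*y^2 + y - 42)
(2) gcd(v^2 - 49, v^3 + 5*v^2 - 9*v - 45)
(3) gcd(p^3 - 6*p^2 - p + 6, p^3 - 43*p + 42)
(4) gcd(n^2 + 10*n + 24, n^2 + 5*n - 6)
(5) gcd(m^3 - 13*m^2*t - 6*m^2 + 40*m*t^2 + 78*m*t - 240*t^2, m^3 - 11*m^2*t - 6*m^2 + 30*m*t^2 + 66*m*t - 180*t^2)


(1) = gcd((y - 3)*(y - 1)*(y + 7), (y - 2)*(y + 3)*(y + 7)) = y + 7
(2) = 1
(3) = gcd((p - 6)*(p - 1)*(p + 1), (p - 6)*(p - 1)*(p + 7)) = p^2 - 7*p + 6
(4) = gcd((n + 4)*(n + 6), (n - 1)*(n + 6)) = n + 6
(5) = gcd((m - 6)*(m - 8*t)*(m - 5*t), (m - 6)*(m - 6*t)*(m - 5*t)) = -m^2 + 5*m*t + 6*m - 30*t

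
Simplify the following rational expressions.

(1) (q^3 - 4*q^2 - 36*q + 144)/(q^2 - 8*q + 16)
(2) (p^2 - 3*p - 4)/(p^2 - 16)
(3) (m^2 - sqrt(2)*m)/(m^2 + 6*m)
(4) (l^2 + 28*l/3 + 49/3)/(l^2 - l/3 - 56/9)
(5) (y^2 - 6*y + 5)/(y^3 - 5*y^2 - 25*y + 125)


(1) = (q^2 - 36)/(q - 4)
(2) = (p + 1)/(p + 4)
(3) = (m - sqrt(2))/(m + 6)
(4) = (3*l + 21)/(3*l - 8)
(5) = (y - 1)/(y^2 - 25)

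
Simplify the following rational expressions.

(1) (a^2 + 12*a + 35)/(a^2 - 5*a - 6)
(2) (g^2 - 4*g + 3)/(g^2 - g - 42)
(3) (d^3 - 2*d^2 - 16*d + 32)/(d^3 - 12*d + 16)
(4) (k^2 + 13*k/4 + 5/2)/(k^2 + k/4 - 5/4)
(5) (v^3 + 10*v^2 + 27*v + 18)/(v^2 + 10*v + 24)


(1) = (a^2 + 12*a + 35)/(a^2 - 5*a - 6)
(2) = (g^2 - 4*g + 3)/(g^2 - g - 42)
(3) = (d - 4)/(d - 2)
(4) = (k + 2)/(k - 1)
(5) = (v^2 + 4*v + 3)/(v + 4)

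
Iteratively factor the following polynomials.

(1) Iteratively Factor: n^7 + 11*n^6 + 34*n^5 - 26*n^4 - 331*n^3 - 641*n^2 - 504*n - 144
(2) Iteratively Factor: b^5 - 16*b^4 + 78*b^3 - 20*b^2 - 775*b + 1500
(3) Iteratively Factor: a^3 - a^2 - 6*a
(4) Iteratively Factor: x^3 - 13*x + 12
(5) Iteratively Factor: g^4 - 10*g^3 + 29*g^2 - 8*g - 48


(1) = (n + 1)*(n^6 + 10*n^5 + 24*n^4 - 50*n^3 - 281*n^2 - 360*n - 144) = (n + 1)*(n + 4)*(n^5 + 6*n^4 - 50*n^2 - 81*n - 36) = (n + 1)*(n + 4)^2*(n^4 + 2*n^3 - 8*n^2 - 18*n - 9) = (n + 1)^2*(n + 4)^2*(n^3 + n^2 - 9*n - 9) = (n - 3)*(n + 1)^2*(n + 4)^2*(n^2 + 4*n + 3) = (n - 3)*(n + 1)^3*(n + 4)^2*(n + 3)
(2) = (b - 5)*(b^4 - 11*b^3 + 23*b^2 + 95*b - 300) = (b - 5)*(b - 4)*(b^3 - 7*b^2 - 5*b + 75) = (b - 5)^2*(b - 4)*(b^2 - 2*b - 15) = (b - 5)^2*(b - 4)*(b + 3)*(b - 5)
(3) = (a - 3)*(a^2 + 2*a) = (a - 3)*(a + 2)*(a)
(4) = (x - 3)*(x^2 + 3*x - 4) = (x - 3)*(x - 1)*(x + 4)
(5) = (g - 4)*(g^3 - 6*g^2 + 5*g + 12) = (g - 4)^2*(g^2 - 2*g - 3) = (g - 4)^2*(g - 3)*(g + 1)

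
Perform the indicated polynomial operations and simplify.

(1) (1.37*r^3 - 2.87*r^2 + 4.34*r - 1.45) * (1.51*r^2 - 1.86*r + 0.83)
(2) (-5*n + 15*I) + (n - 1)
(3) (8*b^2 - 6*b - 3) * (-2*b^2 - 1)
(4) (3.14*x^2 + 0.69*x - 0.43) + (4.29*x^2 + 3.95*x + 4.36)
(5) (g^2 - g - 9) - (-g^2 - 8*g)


(1) = 2.0687*r^5 - 6.8819*r^4 + 13.0287*r^3 - 12.644*r^2 + 6.2992*r - 1.2035
(2) = -4*n - 1 + 15*I
(3) = -16*b^4 + 12*b^3 - 2*b^2 + 6*b + 3
(4) = 7.43*x^2 + 4.64*x + 3.93
(5) = 2*g^2 + 7*g - 9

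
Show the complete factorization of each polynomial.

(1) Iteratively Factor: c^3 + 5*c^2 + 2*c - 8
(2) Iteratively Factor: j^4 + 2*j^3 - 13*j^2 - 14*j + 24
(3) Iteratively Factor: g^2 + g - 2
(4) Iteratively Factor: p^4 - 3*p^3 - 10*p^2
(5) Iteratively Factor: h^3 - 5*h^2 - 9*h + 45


(1) = (c + 4)*(c^2 + c - 2) = (c - 1)*(c + 4)*(c + 2)
(2) = (j - 1)*(j^3 + 3*j^2 - 10*j - 24) = (j - 1)*(j + 2)*(j^2 + j - 12) = (j - 3)*(j - 1)*(j + 2)*(j + 4)
(3) = (g + 2)*(g - 1)
(4) = (p + 2)*(p^3 - 5*p^2) = p*(p + 2)*(p^2 - 5*p) = p*(p - 5)*(p + 2)*(p)
(5) = (h - 5)*(h^2 - 9) = (h - 5)*(h - 3)*(h + 3)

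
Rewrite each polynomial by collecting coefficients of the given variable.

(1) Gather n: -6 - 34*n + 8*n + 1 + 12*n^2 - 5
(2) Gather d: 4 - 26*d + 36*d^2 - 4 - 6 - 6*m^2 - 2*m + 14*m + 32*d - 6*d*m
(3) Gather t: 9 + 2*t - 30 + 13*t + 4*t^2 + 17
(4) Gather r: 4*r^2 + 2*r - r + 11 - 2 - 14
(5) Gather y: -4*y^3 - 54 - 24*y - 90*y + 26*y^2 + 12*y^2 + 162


(1) = 12*n^2 - 26*n - 10
(2) = 36*d^2 + d*(6 - 6*m) - 6*m^2 + 12*m - 6
(3) = 4*t^2 + 15*t - 4
(4) = 4*r^2 + r - 5
(5) = -4*y^3 + 38*y^2 - 114*y + 108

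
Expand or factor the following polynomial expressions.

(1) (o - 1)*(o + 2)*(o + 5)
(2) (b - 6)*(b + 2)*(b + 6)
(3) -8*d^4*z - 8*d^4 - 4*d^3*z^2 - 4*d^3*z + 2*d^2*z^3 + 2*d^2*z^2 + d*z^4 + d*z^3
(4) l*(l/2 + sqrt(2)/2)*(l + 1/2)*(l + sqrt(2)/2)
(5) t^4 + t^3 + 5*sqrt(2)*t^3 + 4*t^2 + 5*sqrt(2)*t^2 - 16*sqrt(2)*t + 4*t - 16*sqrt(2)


(1) = o^3 + 6*o^2 + 3*o - 10
(2) = b^3 + 2*b^2 - 36*b - 72
(3) = (-2*d + z)*(2*d + z)^2*(d*z + d)
(4) = l^4/2 + l^3/4 + 3*sqrt(2)*l^3/4 + l^2/2 + 3*sqrt(2)*l^2/8 + l/4
(5) = (t + 1)*(t - sqrt(2))*(t + 2*sqrt(2))*(t + 4*sqrt(2))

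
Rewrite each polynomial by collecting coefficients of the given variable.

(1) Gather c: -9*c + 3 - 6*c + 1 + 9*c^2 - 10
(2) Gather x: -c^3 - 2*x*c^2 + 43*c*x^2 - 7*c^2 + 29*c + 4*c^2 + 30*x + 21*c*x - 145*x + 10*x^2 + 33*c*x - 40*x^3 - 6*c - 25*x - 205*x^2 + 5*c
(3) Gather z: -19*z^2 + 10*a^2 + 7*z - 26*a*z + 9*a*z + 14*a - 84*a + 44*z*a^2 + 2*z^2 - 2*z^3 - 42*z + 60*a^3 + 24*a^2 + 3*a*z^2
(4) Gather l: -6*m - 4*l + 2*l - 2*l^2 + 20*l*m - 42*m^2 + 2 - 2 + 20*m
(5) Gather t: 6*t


(1) = 9*c^2 - 15*c - 6
(2) = -c^3 - 3*c^2 + 28*c - 40*x^3 + x^2*(43*c - 195) + x*(-2*c^2 + 54*c - 140)
(3) = 60*a^3 + 34*a^2 - 70*a - 2*z^3 + z^2*(3*a - 17) + z*(44*a^2 - 17*a - 35)
(4) = -2*l^2 + l*(20*m - 2) - 42*m^2 + 14*m
(5) = 6*t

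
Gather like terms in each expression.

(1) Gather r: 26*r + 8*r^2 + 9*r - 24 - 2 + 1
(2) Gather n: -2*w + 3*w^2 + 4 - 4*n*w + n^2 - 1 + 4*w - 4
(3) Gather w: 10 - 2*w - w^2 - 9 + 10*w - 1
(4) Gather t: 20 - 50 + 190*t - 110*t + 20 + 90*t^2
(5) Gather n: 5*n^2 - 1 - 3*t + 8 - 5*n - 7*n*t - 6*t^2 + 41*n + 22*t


(1) = 8*r^2 + 35*r - 25
(2) = n^2 - 4*n*w + 3*w^2 + 2*w - 1
(3) = -w^2 + 8*w
(4) = 90*t^2 + 80*t - 10
(5) = 5*n^2 + n*(36 - 7*t) - 6*t^2 + 19*t + 7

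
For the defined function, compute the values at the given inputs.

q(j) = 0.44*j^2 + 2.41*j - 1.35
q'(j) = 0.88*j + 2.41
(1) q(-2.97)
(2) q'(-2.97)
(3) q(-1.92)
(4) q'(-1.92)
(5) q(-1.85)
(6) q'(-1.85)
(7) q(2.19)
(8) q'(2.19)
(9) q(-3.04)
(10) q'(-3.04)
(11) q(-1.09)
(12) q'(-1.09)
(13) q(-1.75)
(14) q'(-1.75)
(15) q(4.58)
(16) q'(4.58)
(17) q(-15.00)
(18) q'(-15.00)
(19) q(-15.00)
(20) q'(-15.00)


(1) = -4.63
(2) = -0.20
(3) = -4.36
(4) = 0.72
(5) = -4.30
(6) = 0.78
(7) = 6.04
(8) = 4.34
(9) = -4.61
(10) = -0.27
(11) = -3.45
(12) = 1.45
(13) = -4.22
(14) = 0.87
(15) = 18.92
(16) = 6.44
(17) = 61.50
(18) = -10.79
(19) = 61.50
(20) = -10.79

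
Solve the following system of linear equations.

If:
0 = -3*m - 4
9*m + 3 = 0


Then:
No Solution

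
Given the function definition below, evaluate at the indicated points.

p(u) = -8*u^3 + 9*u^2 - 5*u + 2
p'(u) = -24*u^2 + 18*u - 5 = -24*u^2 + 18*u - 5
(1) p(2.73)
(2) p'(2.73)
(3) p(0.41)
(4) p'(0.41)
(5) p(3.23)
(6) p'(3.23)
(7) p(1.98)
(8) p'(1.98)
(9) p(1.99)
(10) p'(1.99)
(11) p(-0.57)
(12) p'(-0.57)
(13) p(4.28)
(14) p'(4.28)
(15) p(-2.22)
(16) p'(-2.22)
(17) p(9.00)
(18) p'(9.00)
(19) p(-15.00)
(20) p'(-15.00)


(1) = -107.35
(2) = -134.73
(3) = 0.91
(4) = -1.65
(5) = -189.84
(6) = -197.25
(7) = -34.72
(8) = -63.45
(9) = -35.35
(10) = -64.22
(11) = 9.26
(12) = -23.06
(13) = -481.76
(14) = -367.60
(15) = 144.98
(16) = -163.24
(17) = -5146.00
(18) = -1787.00
(19) = 29102.00
(20) = -5675.00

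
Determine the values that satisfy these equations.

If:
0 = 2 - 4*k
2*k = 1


Then:
k = 1/2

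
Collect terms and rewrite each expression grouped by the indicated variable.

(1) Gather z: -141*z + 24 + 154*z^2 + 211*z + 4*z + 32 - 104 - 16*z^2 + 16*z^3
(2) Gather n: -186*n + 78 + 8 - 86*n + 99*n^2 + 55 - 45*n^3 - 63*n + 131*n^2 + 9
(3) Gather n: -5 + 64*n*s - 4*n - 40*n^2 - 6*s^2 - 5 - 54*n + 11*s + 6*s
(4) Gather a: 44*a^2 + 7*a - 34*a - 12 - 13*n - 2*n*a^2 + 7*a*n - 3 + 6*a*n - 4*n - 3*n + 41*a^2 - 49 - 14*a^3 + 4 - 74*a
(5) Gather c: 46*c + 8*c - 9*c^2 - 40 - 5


(1) = 16*z^3 + 138*z^2 + 74*z - 48
(2) = -45*n^3 + 230*n^2 - 335*n + 150
(3) = -40*n^2 + n*(64*s - 58) - 6*s^2 + 17*s - 10
(4) = -14*a^3 + a^2*(85 - 2*n) + a*(13*n - 101) - 20*n - 60
(5) = -9*c^2 + 54*c - 45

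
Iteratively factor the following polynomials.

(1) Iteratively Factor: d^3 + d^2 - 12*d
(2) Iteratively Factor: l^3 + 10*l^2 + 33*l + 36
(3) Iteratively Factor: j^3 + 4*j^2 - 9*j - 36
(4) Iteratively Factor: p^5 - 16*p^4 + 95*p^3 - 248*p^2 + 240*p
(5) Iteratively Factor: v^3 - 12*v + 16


(1) = (d - 3)*(d^2 + 4*d) = d*(d - 3)*(d + 4)
(2) = (l + 3)*(l^2 + 7*l + 12) = (l + 3)^2*(l + 4)
(3) = (j + 3)*(j^2 + j - 12) = (j - 3)*(j + 3)*(j + 4)
(4) = (p)*(p^4 - 16*p^3 + 95*p^2 - 248*p + 240) = p*(p - 4)*(p^3 - 12*p^2 + 47*p - 60) = p*(p - 4)^2*(p^2 - 8*p + 15) = p*(p - 5)*(p - 4)^2*(p - 3)
(5) = (v - 2)*(v^2 + 2*v - 8) = (v - 2)^2*(v + 4)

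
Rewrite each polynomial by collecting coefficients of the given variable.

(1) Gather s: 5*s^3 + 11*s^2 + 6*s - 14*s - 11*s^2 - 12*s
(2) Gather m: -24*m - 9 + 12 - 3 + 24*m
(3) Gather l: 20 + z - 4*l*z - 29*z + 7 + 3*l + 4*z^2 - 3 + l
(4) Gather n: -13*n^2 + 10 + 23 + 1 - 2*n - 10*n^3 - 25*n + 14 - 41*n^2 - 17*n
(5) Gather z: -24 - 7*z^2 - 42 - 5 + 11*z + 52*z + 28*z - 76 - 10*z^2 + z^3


(1) = 5*s^3 - 20*s
(2) = 0
(3) = l*(4 - 4*z) + 4*z^2 - 28*z + 24
(4) = -10*n^3 - 54*n^2 - 44*n + 48
(5) = z^3 - 17*z^2 + 91*z - 147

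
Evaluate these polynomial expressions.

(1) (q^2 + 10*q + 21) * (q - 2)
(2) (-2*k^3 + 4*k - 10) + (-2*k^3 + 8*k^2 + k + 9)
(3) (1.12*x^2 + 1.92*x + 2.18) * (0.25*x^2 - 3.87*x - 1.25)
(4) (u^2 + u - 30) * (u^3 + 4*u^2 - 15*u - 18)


(1) = q^3 + 8*q^2 + q - 42
(2) = -4*k^3 + 8*k^2 + 5*k - 1
(3) = 0.28*x^4 - 3.8544*x^3 - 8.2854*x^2 - 10.8366*x - 2.725
(4) = u^5 + 5*u^4 - 41*u^3 - 153*u^2 + 432*u + 540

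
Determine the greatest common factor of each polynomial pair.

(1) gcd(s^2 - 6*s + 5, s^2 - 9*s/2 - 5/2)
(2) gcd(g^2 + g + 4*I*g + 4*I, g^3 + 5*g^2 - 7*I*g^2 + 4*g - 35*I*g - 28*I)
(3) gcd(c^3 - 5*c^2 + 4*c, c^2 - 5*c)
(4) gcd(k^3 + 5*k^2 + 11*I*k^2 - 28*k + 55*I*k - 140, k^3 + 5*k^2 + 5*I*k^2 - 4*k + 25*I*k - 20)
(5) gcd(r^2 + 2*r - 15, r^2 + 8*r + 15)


(1) = gcd((s - 5)*(s - 1), (s - 5)*(s + 1/2)) = s - 5
(2) = g + 1
(3) = gcd(c*(c - 4)*(c - 1), c*(c - 5)) = c
(4) = k^2 + k*(5 + 4*I) + 20*I
(5) = gcd((r - 3)*(r + 5), (r + 3)*(r + 5)) = r + 5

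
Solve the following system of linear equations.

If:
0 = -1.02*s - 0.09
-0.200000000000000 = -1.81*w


Then:
s = -0.09
w = 0.11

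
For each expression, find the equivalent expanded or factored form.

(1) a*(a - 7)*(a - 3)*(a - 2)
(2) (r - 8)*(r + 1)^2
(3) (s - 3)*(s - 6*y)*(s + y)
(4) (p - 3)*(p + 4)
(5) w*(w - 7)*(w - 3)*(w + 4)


(1) = a^4 - 12*a^3 + 41*a^2 - 42*a
(2) = r^3 - 6*r^2 - 15*r - 8
(3) = s^3 - 5*s^2*y - 3*s^2 - 6*s*y^2 + 15*s*y + 18*y^2
(4) = p^2 + p - 12
(5) = w^4 - 6*w^3 - 19*w^2 + 84*w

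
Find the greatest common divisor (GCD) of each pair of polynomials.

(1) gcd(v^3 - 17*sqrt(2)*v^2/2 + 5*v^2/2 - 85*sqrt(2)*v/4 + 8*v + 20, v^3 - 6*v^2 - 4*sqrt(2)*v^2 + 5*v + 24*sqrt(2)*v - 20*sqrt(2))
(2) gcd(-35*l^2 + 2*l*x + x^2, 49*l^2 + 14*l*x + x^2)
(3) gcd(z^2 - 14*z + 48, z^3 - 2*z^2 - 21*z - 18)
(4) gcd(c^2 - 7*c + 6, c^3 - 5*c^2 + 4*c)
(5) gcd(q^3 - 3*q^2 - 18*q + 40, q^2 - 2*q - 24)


(1) = gcd((v + 5/2)*(v - 8*sqrt(2))*(v - sqrt(2)/2), (v - 5)*(v - 1)*(v - 4*sqrt(2))) = 1
(2) = gcd((-5*l + x)*(7*l + x), (7*l + x)^2) = 7*l + x
(3) = z - 6
(4) = c - 1
(5) = q + 4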